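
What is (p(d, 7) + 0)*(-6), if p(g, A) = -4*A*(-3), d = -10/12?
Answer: -504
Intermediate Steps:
d = -⅚ (d = -10*1/12 = -⅚ ≈ -0.83333)
p(g, A) = 12*A
(p(d, 7) + 0)*(-6) = (12*7 + 0)*(-6) = (84 + 0)*(-6) = 84*(-6) = -504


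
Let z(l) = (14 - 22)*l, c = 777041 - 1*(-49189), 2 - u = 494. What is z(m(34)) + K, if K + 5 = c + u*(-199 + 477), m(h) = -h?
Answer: 689721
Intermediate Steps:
u = -492 (u = 2 - 1*494 = 2 - 494 = -492)
c = 826230 (c = 777041 + 49189 = 826230)
z(l) = -8*l
K = 689449 (K = -5 + (826230 - 492*(-199 + 477)) = -5 + (826230 - 492*278) = -5 + (826230 - 136776) = -5 + 689454 = 689449)
z(m(34)) + K = -(-8)*34 + 689449 = -8*(-34) + 689449 = 272 + 689449 = 689721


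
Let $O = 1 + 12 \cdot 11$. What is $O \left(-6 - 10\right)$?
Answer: $-2128$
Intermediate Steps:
$O = 133$ ($O = 1 + 132 = 133$)
$O \left(-6 - 10\right) = 133 \left(-6 - 10\right) = 133 \left(-16\right) = -2128$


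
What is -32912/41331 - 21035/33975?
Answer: -132505519/93614715 ≈ -1.4154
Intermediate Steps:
-32912/41331 - 21035/33975 = -32912*1/41331 - 21035*1/33975 = -32912/41331 - 4207/6795 = -132505519/93614715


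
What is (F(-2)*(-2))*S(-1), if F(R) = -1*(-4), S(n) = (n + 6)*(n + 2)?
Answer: -40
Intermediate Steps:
S(n) = (2 + n)*(6 + n) (S(n) = (6 + n)*(2 + n) = (2 + n)*(6 + n))
F(R) = 4
(F(-2)*(-2))*S(-1) = (4*(-2))*(12 + (-1)**2 + 8*(-1)) = -8*(12 + 1 - 8) = -8*5 = -40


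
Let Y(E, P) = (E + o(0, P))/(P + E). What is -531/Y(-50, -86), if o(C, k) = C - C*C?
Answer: -36108/25 ≈ -1444.3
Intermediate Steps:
o(C, k) = C - C**2
Y(E, P) = E/(E + P) (Y(E, P) = (E + 0*(1 - 1*0))/(P + E) = (E + 0*(1 + 0))/(E + P) = (E + 0*1)/(E + P) = (E + 0)/(E + P) = E/(E + P))
-531/Y(-50, -86) = -531/((-50/(-50 - 86))) = -531/((-50/(-136))) = -531/((-50*(-1/136))) = -531/25/68 = -531*68/25 = -36108/25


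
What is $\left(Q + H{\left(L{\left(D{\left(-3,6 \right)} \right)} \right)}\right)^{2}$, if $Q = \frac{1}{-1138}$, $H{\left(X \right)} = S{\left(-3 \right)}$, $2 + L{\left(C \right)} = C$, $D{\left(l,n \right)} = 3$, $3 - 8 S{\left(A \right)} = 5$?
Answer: $\frac{326041}{5180176} \approx 0.06294$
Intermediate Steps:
$S{\left(A \right)} = - \frac{1}{4}$ ($S{\left(A \right)} = \frac{3}{8} - \frac{5}{8} = - \frac{1}{4}$)
$L{\left(C \right)} = -2 + C$
$H{\left(X \right)} = - \frac{1}{4}$
$Q = - \frac{1}{1138} \approx -0.00087873$
$\left(Q + H{\left(L{\left(D{\left(-3,6 \right)} \right)} \right)}\right)^{2} = \left(- \frac{1}{1138} - \frac{1}{4}\right)^{2} = \left(- \frac{571}{2276}\right)^{2} = \frac{326041}{5180176}$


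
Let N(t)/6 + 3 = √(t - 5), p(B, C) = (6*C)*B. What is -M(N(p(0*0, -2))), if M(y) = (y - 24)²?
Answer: -1584 + 504*I*√5 ≈ -1584.0 + 1127.0*I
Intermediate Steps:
p(B, C) = 6*B*C
N(t) = -18 + 6*√(-5 + t) (N(t) = -18 + 6*√(t - 5) = -18 + 6*√(-5 + t))
M(y) = (-24 + y)²
-M(N(p(0*0, -2))) = -(-24 + (-18 + 6*√(-5 + 6*(0*0)*(-2))))² = -(-24 + (-18 + 6*√(-5 + 6*0*(-2))))² = -(-24 + (-18 + 6*√(-5 + 0)))² = -(-24 + (-18 + 6*√(-5)))² = -(-24 + (-18 + 6*(I*√5)))² = -(-24 + (-18 + 6*I*√5))² = -(-42 + 6*I*√5)²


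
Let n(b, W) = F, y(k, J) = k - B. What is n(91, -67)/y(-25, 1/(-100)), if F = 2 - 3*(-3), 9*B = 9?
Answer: -11/26 ≈ -0.42308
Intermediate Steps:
B = 1 (B = (1/9)*9 = 1)
y(k, J) = -1 + k (y(k, J) = k - 1*1 = k - 1 = -1 + k)
F = 11 (F = 2 + 9 = 11)
n(b, W) = 11
n(91, -67)/y(-25, 1/(-100)) = 11/(-1 - 25) = 11/(-26) = 11*(-1/26) = -11/26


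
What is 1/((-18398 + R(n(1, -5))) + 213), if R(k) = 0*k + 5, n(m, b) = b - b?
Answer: -1/18180 ≈ -5.5005e-5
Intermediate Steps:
n(m, b) = 0
R(k) = 5 (R(k) = 0 + 5 = 5)
1/((-18398 + R(n(1, -5))) + 213) = 1/((-18398 + 5) + 213) = 1/(-18393 + 213) = 1/(-18180) = -1/18180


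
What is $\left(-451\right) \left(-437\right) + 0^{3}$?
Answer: $197087$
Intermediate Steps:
$\left(-451\right) \left(-437\right) + 0^{3} = 197087 + 0 = 197087$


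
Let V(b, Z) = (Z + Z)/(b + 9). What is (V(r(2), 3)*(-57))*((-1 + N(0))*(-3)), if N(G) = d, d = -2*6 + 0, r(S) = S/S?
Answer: -6669/5 ≈ -1333.8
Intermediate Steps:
r(S) = 1
V(b, Z) = 2*Z/(9 + b) (V(b, Z) = (2*Z)/(9 + b) = 2*Z/(9 + b))
d = -12 (d = -12 + 0 = -12)
N(G) = -12
(V(r(2), 3)*(-57))*((-1 + N(0))*(-3)) = ((2*3/(9 + 1))*(-57))*((-1 - 12)*(-3)) = ((2*3/10)*(-57))*(-13*(-3)) = ((2*3*(1/10))*(-57))*39 = ((3/5)*(-57))*39 = -171/5*39 = -6669/5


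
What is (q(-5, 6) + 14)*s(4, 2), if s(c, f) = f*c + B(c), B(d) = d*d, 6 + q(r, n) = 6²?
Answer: 1056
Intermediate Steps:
q(r, n) = 30 (q(r, n) = -6 + 6² = -6 + 36 = 30)
B(d) = d²
s(c, f) = c² + c*f (s(c, f) = f*c + c² = c*f + c² = c² + c*f)
(q(-5, 6) + 14)*s(4, 2) = (30 + 14)*(4*(4 + 2)) = 44*(4*6) = 44*24 = 1056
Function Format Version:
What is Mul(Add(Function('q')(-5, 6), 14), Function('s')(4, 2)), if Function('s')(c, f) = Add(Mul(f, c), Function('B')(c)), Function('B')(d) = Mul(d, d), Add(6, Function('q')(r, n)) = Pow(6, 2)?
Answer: 1056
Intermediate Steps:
Function('q')(r, n) = 30 (Function('q')(r, n) = Add(-6, Pow(6, 2)) = Add(-6, 36) = 30)
Function('B')(d) = Pow(d, 2)
Function('s')(c, f) = Add(Pow(c, 2), Mul(c, f)) (Function('s')(c, f) = Add(Mul(f, c), Pow(c, 2)) = Add(Mul(c, f), Pow(c, 2)) = Add(Pow(c, 2), Mul(c, f)))
Mul(Add(Function('q')(-5, 6), 14), Function('s')(4, 2)) = Mul(Add(30, 14), Mul(4, Add(4, 2))) = Mul(44, Mul(4, 6)) = Mul(44, 24) = 1056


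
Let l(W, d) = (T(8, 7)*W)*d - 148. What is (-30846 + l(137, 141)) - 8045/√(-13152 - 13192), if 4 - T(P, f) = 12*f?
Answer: -1576354 + 8045*I*√6586/13172 ≈ -1.5764e+6 + 49.566*I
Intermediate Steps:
T(P, f) = 4 - 12*f
l(W, d) = -148 - 80*W*d (l(W, d) = ((4 - 12*7)*W)*d - 148 = ((4 - 84)*W)*d - 148 = (-80*W)*d - 148 = -80*W*d - 148 = -148 - 80*W*d)
(-30846 + l(137, 141)) - 8045/√(-13152 - 13192) = (-30846 + (-148 - 80*137*141)) - 8045/√(-13152 - 13192) = (-30846 + (-148 - 1545360)) - 8045*(-I*√6586/13172) = (-30846 - 1545508) - 8045*(-I*√6586/13172) = -1576354 - (-8045)*I*√6586/13172 = -1576354 + 8045*I*√6586/13172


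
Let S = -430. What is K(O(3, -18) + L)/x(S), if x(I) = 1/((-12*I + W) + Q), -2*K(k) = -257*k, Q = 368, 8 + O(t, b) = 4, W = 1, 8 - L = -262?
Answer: 188986749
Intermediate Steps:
L = 270 (L = 8 - 1*(-262) = 8 + 262 = 270)
O(t, b) = -4 (O(t, b) = -8 + 4 = -4)
K(k) = 257*k/2 (K(k) = -(-257)*k/2 = 257*k/2)
x(I) = 1/(369 - 12*I) (x(I) = 1/((-12*I + 1) + 368) = 1/((1 - 12*I) + 368) = 1/(369 - 12*I))
K(O(3, -18) + L)/x(S) = (257*(-4 + 270)/2)/((1/(3*(123 - 4*(-430))))) = ((257/2)*266)/((1/(3*(123 + 1720)))) = 34181/(((1/3)/1843)) = 34181/(((1/3)*(1/1843))) = 34181/(1/5529) = 34181*5529 = 188986749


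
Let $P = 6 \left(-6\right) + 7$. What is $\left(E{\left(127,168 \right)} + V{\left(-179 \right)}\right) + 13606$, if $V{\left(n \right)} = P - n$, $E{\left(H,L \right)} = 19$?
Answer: $13775$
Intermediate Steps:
$P = -29$ ($P = -36 + 7 = -29$)
$V{\left(n \right)} = -29 - n$
$\left(E{\left(127,168 \right)} + V{\left(-179 \right)}\right) + 13606 = \left(19 - -150\right) + 13606 = \left(19 + \left(-29 + 179\right)\right) + 13606 = \left(19 + 150\right) + 13606 = 169 + 13606 = 13775$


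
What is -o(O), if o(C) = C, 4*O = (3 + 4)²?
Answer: -49/4 ≈ -12.250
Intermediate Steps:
O = 49/4 (O = (3 + 4)²/4 = (¼)*7² = (¼)*49 = 49/4 ≈ 12.250)
-o(O) = -1*49/4 = -49/4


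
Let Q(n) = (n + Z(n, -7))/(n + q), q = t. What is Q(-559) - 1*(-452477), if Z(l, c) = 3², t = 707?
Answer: 33483023/74 ≈ 4.5247e+5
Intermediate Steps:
Z(l, c) = 9
q = 707
Q(n) = (9 + n)/(707 + n) (Q(n) = (n + 9)/(n + 707) = (9 + n)/(707 + n))
Q(-559) - 1*(-452477) = (9 - 559)/(707 - 559) - 1*(-452477) = -550/148 + 452477 = (1/148)*(-550) + 452477 = -275/74 + 452477 = 33483023/74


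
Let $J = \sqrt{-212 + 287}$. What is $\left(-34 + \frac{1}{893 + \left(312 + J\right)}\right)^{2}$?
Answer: $\frac{24369126043591}{21081588025} + \frac{9873019 \sqrt{3}}{42163176050} \approx 1155.9$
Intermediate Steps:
$J = 5 \sqrt{3}$ ($J = \sqrt{75} = 5 \sqrt{3} \approx 8.6602$)
$\left(-34 + \frac{1}{893 + \left(312 + J\right)}\right)^{2} = \left(-34 + \frac{1}{893 + \left(312 + 5 \sqrt{3}\right)}\right)^{2} = \left(-34 + \frac{1}{1205 + 5 \sqrt{3}}\right)^{2}$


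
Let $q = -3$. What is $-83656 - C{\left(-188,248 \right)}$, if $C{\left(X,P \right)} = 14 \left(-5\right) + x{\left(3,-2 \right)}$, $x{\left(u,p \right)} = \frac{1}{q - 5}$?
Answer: $- \frac{668687}{8} \approx -83586.0$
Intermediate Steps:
$x{\left(u,p \right)} = - \frac{1}{8}$ ($x{\left(u,p \right)} = \frac{1}{-3 - 5} = \frac{1}{-8} = - \frac{1}{8}$)
$C{\left(X,P \right)} = - \frac{561}{8}$ ($C{\left(X,P \right)} = 14 \left(-5\right) - \frac{1}{8} = -70 - \frac{1}{8} = - \frac{561}{8}$)
$-83656 - C{\left(-188,248 \right)} = -83656 - - \frac{561}{8} = -83656 + \frac{561}{8} = - \frac{668687}{8}$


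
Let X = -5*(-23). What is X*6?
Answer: 690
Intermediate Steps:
X = 115
X*6 = 115*6 = 690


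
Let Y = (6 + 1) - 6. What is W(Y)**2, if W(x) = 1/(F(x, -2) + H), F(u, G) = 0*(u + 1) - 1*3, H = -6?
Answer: 1/81 ≈ 0.012346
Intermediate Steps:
F(u, G) = -3 (F(u, G) = 0*(1 + u) - 3 = 0 - 3 = -3)
Y = 1 (Y = 7 - 6 = 1)
W(x) = -1/9 (W(x) = 1/(-3 - 6) = 1/(-9) = -1/9)
W(Y)**2 = (-1/9)**2 = 1/81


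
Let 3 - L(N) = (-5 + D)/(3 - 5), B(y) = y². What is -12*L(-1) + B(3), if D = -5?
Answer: 33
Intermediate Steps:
L(N) = -2 (L(N) = 3 - (-5 - 5)/(3 - 5) = 3 - (-10)/(-2) = 3 - (-10)*(-1)/2 = 3 - 1*5 = 3 - 5 = -2)
-12*L(-1) + B(3) = -12*(-2) + 3² = 24 + 9 = 33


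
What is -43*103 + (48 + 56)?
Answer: -4325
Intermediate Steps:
-43*103 + (48 + 56) = -4429 + 104 = -4325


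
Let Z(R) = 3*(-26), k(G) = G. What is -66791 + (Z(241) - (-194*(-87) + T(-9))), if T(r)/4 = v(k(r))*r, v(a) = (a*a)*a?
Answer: -109991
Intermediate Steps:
Z(R) = -78
v(a) = a**3 (v(a) = a**2*a = a**3)
T(r) = 4*r**4 (T(r) = 4*(r**3*r) = 4*r**4)
-66791 + (Z(241) - (-194*(-87) + T(-9))) = -66791 + (-78 - (-194*(-87) + 4*(-9)**4)) = -66791 + (-78 - (16878 + 4*6561)) = -66791 + (-78 - (16878 + 26244)) = -66791 + (-78 - 1*43122) = -66791 + (-78 - 43122) = -66791 - 43200 = -109991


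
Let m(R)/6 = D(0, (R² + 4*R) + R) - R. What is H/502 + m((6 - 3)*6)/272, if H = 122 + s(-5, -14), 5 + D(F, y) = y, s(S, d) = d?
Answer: 17751/2008 ≈ 8.8401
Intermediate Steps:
D(F, y) = -5 + y
H = 108 (H = 122 - 14 = 108)
m(R) = -30 + 6*R² + 24*R (m(R) = 6*((-5 + ((R² + 4*R) + R)) - R) = 6*((-5 + (R² + 5*R)) - R) = 6*((-5 + R² + 5*R) - R) = 6*(-5 + R² + 4*R) = -30 + 6*R² + 24*R)
H/502 + m((6 - 3)*6)/272 = 108/502 + (-30 - 6*(6 - 3)*6 + 6*((6 - 3)*6)*(5 + (6 - 3)*6))/272 = 108*(1/502) + (-30 - 18*6 + 6*(3*6)*(5 + 3*6))*(1/272) = 54/251 + (-30 - 6*18 + 6*18*(5 + 18))*(1/272) = 54/251 + (-30 - 108 + 6*18*23)*(1/272) = 54/251 + (-30 - 108 + 2484)*(1/272) = 54/251 + 2346*(1/272) = 54/251 + 69/8 = 17751/2008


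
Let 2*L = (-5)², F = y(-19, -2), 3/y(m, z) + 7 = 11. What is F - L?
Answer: -47/4 ≈ -11.750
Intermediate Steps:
y(m, z) = ¾ (y(m, z) = 3/(-7 + 11) = 3/4 = 3*(¼) = ¾)
F = ¾ ≈ 0.75000
L = 25/2 (L = (½)*(-5)² = (½)*25 = 25/2 ≈ 12.500)
F - L = ¾ - 1*25/2 = ¾ - 25/2 = -47/4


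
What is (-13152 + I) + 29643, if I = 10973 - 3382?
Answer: 24082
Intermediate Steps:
I = 7591
(-13152 + I) + 29643 = (-13152 + 7591) + 29643 = -5561 + 29643 = 24082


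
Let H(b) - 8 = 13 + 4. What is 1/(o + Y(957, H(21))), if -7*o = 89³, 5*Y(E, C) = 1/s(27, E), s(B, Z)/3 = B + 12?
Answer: -4095/412406858 ≈ -9.9295e-6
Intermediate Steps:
s(B, Z) = 36 + 3*B (s(B, Z) = 3*(B + 12) = 3*(12 + B) = 36 + 3*B)
H(b) = 25 (H(b) = 8 + (13 + 4) = 8 + 17 = 25)
Y(E, C) = 1/585 (Y(E, C) = 1/(5*(36 + 3*27)) = 1/(5*(36 + 81)) = (⅕)/117 = (⅕)*(1/117) = 1/585)
o = -704969/7 (o = -⅐*89³ = -⅐*704969 = -704969/7 ≈ -1.0071e+5)
1/(o + Y(957, H(21))) = 1/(-704969/7 + 1/585) = 1/(-412406858/4095) = -4095/412406858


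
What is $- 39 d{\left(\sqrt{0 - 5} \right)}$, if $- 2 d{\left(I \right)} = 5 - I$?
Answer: $\frac{195}{2} - \frac{39 i \sqrt{5}}{2} \approx 97.5 - 43.603 i$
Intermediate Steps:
$d{\left(I \right)} = - \frac{5}{2} + \frac{I}{2}$ ($d{\left(I \right)} = - \frac{5 - I}{2} = - \frac{5}{2} + \frac{I}{2}$)
$- 39 d{\left(\sqrt{0 - 5} \right)} = - 39 \left(- \frac{5}{2} + \frac{\sqrt{0 - 5}}{2}\right) = - 39 \left(- \frac{5}{2} + \frac{\sqrt{-5}}{2}\right) = - 39 \left(- \frac{5}{2} + \frac{i \sqrt{5}}{2}\right) = \frac{195}{2} - \frac{39 i \sqrt{5}}{2}$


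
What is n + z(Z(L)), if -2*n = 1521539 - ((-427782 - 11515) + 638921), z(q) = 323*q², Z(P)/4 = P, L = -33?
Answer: 9933989/2 ≈ 4.9670e+6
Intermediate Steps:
Z(P) = 4*P
n = -1321915/2 (n = -(1521539 - ((-427782 - 11515) + 638921))/2 = -(1521539 - (-439297 + 638921))/2 = -(1521539 - 1*199624)/2 = -(1521539 - 199624)/2 = -½*1321915 = -1321915/2 ≈ -6.6096e+5)
n + z(Z(L)) = -1321915/2 + 323*(4*(-33))² = -1321915/2 + 323*(-132)² = -1321915/2 + 323*17424 = -1321915/2 + 5627952 = 9933989/2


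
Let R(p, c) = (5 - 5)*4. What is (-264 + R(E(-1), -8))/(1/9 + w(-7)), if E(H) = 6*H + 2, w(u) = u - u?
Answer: -2376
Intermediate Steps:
w(u) = 0
E(H) = 2 + 6*H
R(p, c) = 0 (R(p, c) = 0*4 = 0)
(-264 + R(E(-1), -8))/(1/9 + w(-7)) = (-264 + 0)/(1/9 + 0) = -264/(1/9 + 0) = -264/1/9 = -264*9 = -2376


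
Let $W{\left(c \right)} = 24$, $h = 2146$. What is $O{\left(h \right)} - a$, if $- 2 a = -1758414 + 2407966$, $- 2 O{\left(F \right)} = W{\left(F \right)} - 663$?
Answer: $\frac{650191}{2} \approx 3.251 \cdot 10^{5}$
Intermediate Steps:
$O{\left(F \right)} = \frac{639}{2}$ ($O{\left(F \right)} = - \frac{24 - 663}{2} = \left(- \frac{1}{2}\right) \left(-639\right) = \frac{639}{2}$)
$a = -324776$ ($a = - \frac{-1758414 + 2407966}{2} = \left(- \frac{1}{2}\right) 649552 = -324776$)
$O{\left(h \right)} - a = \frac{639}{2} - -324776 = \frac{639}{2} + 324776 = \frac{650191}{2}$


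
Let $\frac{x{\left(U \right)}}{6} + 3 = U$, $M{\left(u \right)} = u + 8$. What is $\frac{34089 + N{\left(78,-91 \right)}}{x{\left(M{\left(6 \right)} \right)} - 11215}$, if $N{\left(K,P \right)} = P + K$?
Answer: $- \frac{34076}{11149} \approx -3.0564$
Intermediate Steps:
$M{\left(u \right)} = 8 + u$
$N{\left(K,P \right)} = K + P$
$x{\left(U \right)} = -18 + 6 U$
$\frac{34089 + N{\left(78,-91 \right)}}{x{\left(M{\left(6 \right)} \right)} - 11215} = \frac{34089 + \left(78 - 91\right)}{\left(-18 + 6 \left(8 + 6\right)\right) - 11215} = \frac{34089 - 13}{\left(-18 + 6 \cdot 14\right) - 11215} = \frac{34076}{\left(-18 + 84\right) - 11215} = \frac{34076}{66 - 11215} = \frac{34076}{-11149} = 34076 \left(- \frac{1}{11149}\right) = - \frac{34076}{11149}$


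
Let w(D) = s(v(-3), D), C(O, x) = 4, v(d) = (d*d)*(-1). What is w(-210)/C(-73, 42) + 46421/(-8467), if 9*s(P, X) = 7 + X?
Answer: -3389957/304812 ≈ -11.121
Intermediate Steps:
v(d) = -d² (v(d) = d²*(-1) = -d²)
s(P, X) = 7/9 + X/9 (s(P, X) = (7 + X)/9 = 7/9 + X/9)
w(D) = 7/9 + D/9
w(-210)/C(-73, 42) + 46421/(-8467) = (7/9 + (⅑)*(-210))/4 + 46421/(-8467) = (7/9 - 70/3)*(¼) + 46421*(-1/8467) = -203/9*¼ - 46421/8467 = -203/36 - 46421/8467 = -3389957/304812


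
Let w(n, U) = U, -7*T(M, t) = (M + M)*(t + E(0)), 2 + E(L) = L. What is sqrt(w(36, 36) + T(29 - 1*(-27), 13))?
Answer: 2*I*sqrt(35) ≈ 11.832*I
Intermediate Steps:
E(L) = -2 + L
T(M, t) = -2*M*(-2 + t)/7 (T(M, t) = -(M + M)*(t + (-2 + 0))/7 = -2*M*(t - 2)/7 = -2*M*(-2 + t)/7)
sqrt(w(36, 36) + T(29 - 1*(-27), 13)) = sqrt(36 + 2*(29 - 1*(-27))*(2 - 1*13)/7) = sqrt(36 + 2*(29 + 27)*(2 - 13)/7) = sqrt(36 + (2/7)*56*(-11)) = sqrt(36 - 176) = sqrt(-140) = 2*I*sqrt(35)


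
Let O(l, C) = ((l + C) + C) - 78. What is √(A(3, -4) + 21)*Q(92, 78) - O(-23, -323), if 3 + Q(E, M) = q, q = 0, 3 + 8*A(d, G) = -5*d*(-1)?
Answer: 747 - 9*√10/2 ≈ 732.77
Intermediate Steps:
A(d, G) = -3/8 + 5*d/8 (A(d, G) = -3/8 + (-5*d*(-1))/8 = -3/8 + (5*d)/8 = -3/8 + 5*d/8)
Q(E, M) = -3 (Q(E, M) = -3 + 0 = -3)
O(l, C) = -78 + l + 2*C (O(l, C) = ((C + l) + C) - 78 = (l + 2*C) - 78 = -78 + l + 2*C)
√(A(3, -4) + 21)*Q(92, 78) - O(-23, -323) = √((-3/8 + (5/8)*3) + 21)*(-3) - (-78 - 23 + 2*(-323)) = √((-3/8 + 15/8) + 21)*(-3) - (-78 - 23 - 646) = √(3/2 + 21)*(-3) - 1*(-747) = √(45/2)*(-3) + 747 = (3*√10/2)*(-3) + 747 = -9*√10/2 + 747 = 747 - 9*√10/2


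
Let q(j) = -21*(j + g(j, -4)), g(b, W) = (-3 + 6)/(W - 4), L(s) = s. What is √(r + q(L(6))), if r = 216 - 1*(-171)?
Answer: 3*√478/4 ≈ 16.397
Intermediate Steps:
g(b, W) = 3/(-4 + W)
q(j) = 63/8 - 21*j (q(j) = -21*(j + 3/(-4 - 4)) = -21*(j + 3/(-8)) = -21*(j + 3*(-⅛)) = -21*(j - 3/8) = -21*(-3/8 + j) = 63/8 - 21*j)
r = 387 (r = 216 + 171 = 387)
√(r + q(L(6))) = √(387 + (63/8 - 21*6)) = √(387 + (63/8 - 126)) = √(387 - 945/8) = √(2151/8) = 3*√478/4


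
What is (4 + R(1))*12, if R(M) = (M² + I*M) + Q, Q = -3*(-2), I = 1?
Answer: 144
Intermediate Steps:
Q = 6
R(M) = 6 + M + M² (R(M) = (M² + 1*M) + 6 = (M² + M) + 6 = (M + M²) + 6 = 6 + M + M²)
(4 + R(1))*12 = (4 + (6 + 1 + 1²))*12 = (4 + (6 + 1 + 1))*12 = (4 + 8)*12 = 12*12 = 144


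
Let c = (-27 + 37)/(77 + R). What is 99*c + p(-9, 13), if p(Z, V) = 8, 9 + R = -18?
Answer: 139/5 ≈ 27.800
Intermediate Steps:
R = -27 (R = -9 - 18 = -27)
c = ⅕ (c = (-27 + 37)/(77 - 27) = 10/50 = 10*(1/50) = ⅕ ≈ 0.20000)
99*c + p(-9, 13) = 99*(⅕) + 8 = 99/5 + 8 = 139/5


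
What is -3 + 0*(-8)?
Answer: -3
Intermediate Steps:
-3 + 0*(-8) = -3 + 0 = -3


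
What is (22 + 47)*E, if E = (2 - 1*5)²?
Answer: 621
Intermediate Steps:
E = 9 (E = (2 - 5)² = (-3)² = 9)
(22 + 47)*E = (22 + 47)*9 = 69*9 = 621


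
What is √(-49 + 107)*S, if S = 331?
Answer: 331*√58 ≈ 2520.8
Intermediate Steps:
√(-49 + 107)*S = √(-49 + 107)*331 = √58*331 = 331*√58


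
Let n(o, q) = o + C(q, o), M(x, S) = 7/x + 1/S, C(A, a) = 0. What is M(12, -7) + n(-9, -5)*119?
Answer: -89927/84 ≈ -1070.6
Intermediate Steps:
M(x, S) = 1/S + 7/x (M(x, S) = 7/x + 1/S = 1/S + 7/x)
n(o, q) = o (n(o, q) = o + 0 = o)
M(12, -7) + n(-9, -5)*119 = (1/(-7) + 7/12) - 9*119 = (-1/7 + 7*(1/12)) - 1071 = (-1/7 + 7/12) - 1071 = 37/84 - 1071 = -89927/84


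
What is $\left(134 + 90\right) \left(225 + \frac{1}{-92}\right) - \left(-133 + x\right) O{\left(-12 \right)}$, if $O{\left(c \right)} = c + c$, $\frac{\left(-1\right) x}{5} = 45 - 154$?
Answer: $\frac{1386568}{23} \approx 60286.0$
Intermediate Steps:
$x = 545$ ($x = - 5 \left(45 - 154\right) = \left(-5\right) \left(-109\right) = 545$)
$O{\left(c \right)} = 2 c$
$\left(134 + 90\right) \left(225 + \frac{1}{-92}\right) - \left(-133 + x\right) O{\left(-12 \right)} = \left(134 + 90\right) \left(225 + \frac{1}{-92}\right) - \left(-133 + 545\right) 2 \left(-12\right) = 224 \left(225 - \frac{1}{92}\right) - 412 \left(-24\right) = 224 \cdot \frac{20699}{92} - -9888 = \frac{1159144}{23} + 9888 = \frac{1386568}{23}$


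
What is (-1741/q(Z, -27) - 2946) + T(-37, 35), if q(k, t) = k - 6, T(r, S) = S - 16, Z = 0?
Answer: -15821/6 ≈ -2636.8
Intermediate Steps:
T(r, S) = -16 + S
q(k, t) = -6 + k
(-1741/q(Z, -27) - 2946) + T(-37, 35) = (-1741/(-6 + 0) - 2946) + (-16 + 35) = (-1741/(-6) - 2946) + 19 = (-1741*(-⅙) - 2946) + 19 = (1741/6 - 2946) + 19 = -15935/6 + 19 = -15821/6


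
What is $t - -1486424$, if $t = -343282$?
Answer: $1143142$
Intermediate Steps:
$t - -1486424 = -343282 - -1486424 = -343282 + 1486424 = 1143142$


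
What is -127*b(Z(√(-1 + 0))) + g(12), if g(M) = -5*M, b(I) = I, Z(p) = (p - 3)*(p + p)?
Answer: 194 + 762*I ≈ 194.0 + 762.0*I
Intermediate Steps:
Z(p) = 2*p*(-3 + p) (Z(p) = (-3 + p)*(2*p) = 2*p*(-3 + p))
-127*b(Z(√(-1 + 0))) + g(12) = -254*√(-1 + 0)*(-3 + √(-1 + 0)) - 5*12 = -254*√(-1)*(-3 + √(-1)) - 60 = -254*I*(-3 + I) - 60 = -60 - 254*I*(-3 + I)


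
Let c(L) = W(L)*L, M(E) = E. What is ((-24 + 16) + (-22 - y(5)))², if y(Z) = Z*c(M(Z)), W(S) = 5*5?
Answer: 429025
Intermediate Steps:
W(S) = 25
c(L) = 25*L
y(Z) = 25*Z² (y(Z) = Z*(25*Z) = 25*Z²)
((-24 + 16) + (-22 - y(5)))² = ((-24 + 16) + (-22 - 25*5²))² = (-8 + (-22 - 25*25))² = (-8 + (-22 - 1*625))² = (-8 + (-22 - 625))² = (-8 - 647)² = (-655)² = 429025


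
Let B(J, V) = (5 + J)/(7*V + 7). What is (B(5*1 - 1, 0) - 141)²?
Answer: 956484/49 ≈ 19520.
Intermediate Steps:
B(J, V) = (5 + J)/(7 + 7*V)
(B(5*1 - 1, 0) - 141)² = ((5 + (5*1 - 1))/(7*(1 + 0)) - 141)² = ((⅐)*(5 + (5 - 1))/1 - 141)² = ((⅐)*1*(5 + 4) - 141)² = ((⅐)*1*9 - 141)² = (9/7 - 141)² = (-978/7)² = 956484/49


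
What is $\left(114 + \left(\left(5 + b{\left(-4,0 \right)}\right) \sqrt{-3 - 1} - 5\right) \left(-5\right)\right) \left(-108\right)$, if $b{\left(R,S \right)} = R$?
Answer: $-15012 + 1080 i \approx -15012.0 + 1080.0 i$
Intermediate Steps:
$\left(114 + \left(\left(5 + b{\left(-4,0 \right)}\right) \sqrt{-3 - 1} - 5\right) \left(-5\right)\right) \left(-108\right) = \left(114 + \left(\left(5 - 4\right) \sqrt{-3 - 1} - 5\right) \left(-5\right)\right) \left(-108\right) = \left(114 + \left(1 \sqrt{-4} - 5\right) \left(-5\right)\right) \left(-108\right) = \left(114 + \left(1 \cdot 2 i - 5\right) \left(-5\right)\right) \left(-108\right) = \left(114 + \left(2 i - 5\right) \left(-5\right)\right) \left(-108\right) = \left(114 + \left(-5 + 2 i\right) \left(-5\right)\right) \left(-108\right) = \left(114 + \left(25 - 10 i\right)\right) \left(-108\right) = \left(139 - 10 i\right) \left(-108\right) = -15012 + 1080 i$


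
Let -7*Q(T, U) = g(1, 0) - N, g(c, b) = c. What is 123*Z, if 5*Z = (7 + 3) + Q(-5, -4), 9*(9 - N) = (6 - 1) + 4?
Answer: 1353/5 ≈ 270.60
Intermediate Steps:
N = 8 (N = 9 - ((6 - 1) + 4)/9 = 9 - (5 + 4)/9 = 9 - 1/9*9 = 9 - 1 = 8)
Q(T, U) = 1 (Q(T, U) = -(1 - 1*8)/7 = -(1 - 8)/7 = -1/7*(-7) = 1)
Z = 11/5 (Z = ((7 + 3) + 1)/5 = (10 + 1)/5 = (1/5)*11 = 11/5 ≈ 2.2000)
123*Z = 123*(11/5) = 1353/5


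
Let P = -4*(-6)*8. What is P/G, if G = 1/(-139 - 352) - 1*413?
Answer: -2946/6337 ≈ -0.46489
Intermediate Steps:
G = -202784/491 (G = 1/(-491) - 413 = -1/491 - 413 = -202784/491 ≈ -413.00)
P = 192 (P = 24*8 = 192)
P/G = 192/(-202784/491) = 192*(-491/202784) = -2946/6337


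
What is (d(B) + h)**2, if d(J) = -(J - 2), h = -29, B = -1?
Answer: 676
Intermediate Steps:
d(J) = 2 - J (d(J) = -(-2 + J) = 2 - J)
(d(B) + h)**2 = ((2 - 1*(-1)) - 29)**2 = ((2 + 1) - 29)**2 = (3 - 29)**2 = (-26)**2 = 676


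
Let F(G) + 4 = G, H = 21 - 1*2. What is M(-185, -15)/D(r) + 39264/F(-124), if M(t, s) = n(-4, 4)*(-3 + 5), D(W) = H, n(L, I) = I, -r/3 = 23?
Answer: -23281/76 ≈ -306.33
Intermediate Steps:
r = -69 (r = -3*23 = -69)
H = 19 (H = 21 - 2 = 19)
D(W) = 19
F(G) = -4 + G
M(t, s) = 8 (M(t, s) = 4*(-3 + 5) = 4*2 = 8)
M(-185, -15)/D(r) + 39264/F(-124) = 8/19 + 39264/(-4 - 124) = 8*(1/19) + 39264/(-128) = 8/19 + 39264*(-1/128) = 8/19 - 1227/4 = -23281/76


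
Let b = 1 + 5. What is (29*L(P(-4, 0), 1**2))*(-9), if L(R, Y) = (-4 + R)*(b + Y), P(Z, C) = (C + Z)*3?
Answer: 29232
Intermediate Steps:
P(Z, C) = 3*C + 3*Z
b = 6
L(R, Y) = (-4 + R)*(6 + Y)
(29*L(P(-4, 0), 1**2))*(-9) = (29*(-24 - 4*1**2 + 6*(3*0 + 3*(-4)) + (3*0 + 3*(-4))*1**2))*(-9) = (29*(-24 - 4*1 + 6*(0 - 12) + (0 - 12)*1))*(-9) = (29*(-24 - 4 + 6*(-12) - 12*1))*(-9) = (29*(-24 - 4 - 72 - 12))*(-9) = (29*(-112))*(-9) = -3248*(-9) = 29232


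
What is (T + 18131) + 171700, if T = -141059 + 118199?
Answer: 166971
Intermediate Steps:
T = -22860
(T + 18131) + 171700 = (-22860 + 18131) + 171700 = -4729 + 171700 = 166971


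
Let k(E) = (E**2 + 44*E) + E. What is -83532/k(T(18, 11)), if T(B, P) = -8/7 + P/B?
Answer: 1326154032/375401 ≈ 3532.6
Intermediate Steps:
T(B, P) = -8/7 + P/B (T(B, P) = -8*1/7 + P/B = -8/7 + P/B)
k(E) = E**2 + 45*E
-83532/k(T(18, 11)) = -83532*1/((45 + (-8/7 + 11/18))*(-8/7 + 11/18)) = -83532*(-126/(67*(45 - 67/126))) = -83532/((-67/126*5603/126)) = -83532/(-375401/15876) = -83532*(-15876/375401) = 1326154032/375401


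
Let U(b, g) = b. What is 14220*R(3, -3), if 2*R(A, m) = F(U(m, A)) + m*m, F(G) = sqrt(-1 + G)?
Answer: 63990 + 14220*I ≈ 63990.0 + 14220.0*I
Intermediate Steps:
R(A, m) = m**2/2 + sqrt(-1 + m)/2 (R(A, m) = (sqrt(-1 + m) + m*m)/2 = (sqrt(-1 + m) + m**2)/2 = (m**2 + sqrt(-1 + m))/2 = m**2/2 + sqrt(-1 + m)/2)
14220*R(3, -3) = 14220*((1/2)*(-3)**2 + sqrt(-1 - 3)/2) = 14220*((1/2)*9 + sqrt(-4)/2) = 14220*(9/2 + (2*I)/2) = 14220*(9/2 + I) = 63990 + 14220*I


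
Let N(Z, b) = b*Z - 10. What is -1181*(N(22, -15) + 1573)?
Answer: -1456173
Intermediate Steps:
N(Z, b) = -10 + Z*b (N(Z, b) = Z*b - 10 = -10 + Z*b)
-1181*(N(22, -15) + 1573) = -1181*((-10 + 22*(-15)) + 1573) = -1181*((-10 - 330) + 1573) = -1181*(-340 + 1573) = -1181*1233 = -1456173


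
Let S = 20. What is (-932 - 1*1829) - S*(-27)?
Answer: -2221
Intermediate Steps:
(-932 - 1*1829) - S*(-27) = (-932 - 1*1829) - 20*(-27) = (-932 - 1829) - 1*(-540) = -2761 + 540 = -2221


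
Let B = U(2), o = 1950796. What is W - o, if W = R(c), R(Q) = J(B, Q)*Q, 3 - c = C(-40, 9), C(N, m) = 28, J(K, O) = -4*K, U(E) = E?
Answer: -1950596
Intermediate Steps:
B = 2
c = -25 (c = 3 - 1*28 = 3 - 28 = -25)
R(Q) = -8*Q (R(Q) = (-4*2)*Q = -8*Q)
W = 200 (W = -8*(-25) = 200)
W - o = 200 - 1*1950796 = 200 - 1950796 = -1950596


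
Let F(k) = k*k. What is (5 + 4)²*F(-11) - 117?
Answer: 9684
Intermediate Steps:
F(k) = k²
(5 + 4)²*F(-11) - 117 = (5 + 4)²*(-11)² - 117 = 9²*121 - 117 = 81*121 - 117 = 9801 - 117 = 9684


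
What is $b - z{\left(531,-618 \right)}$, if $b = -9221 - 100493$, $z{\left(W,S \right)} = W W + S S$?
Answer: $-773599$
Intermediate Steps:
$z{\left(W,S \right)} = S^{2} + W^{2}$ ($z{\left(W,S \right)} = W^{2} + S^{2} = S^{2} + W^{2}$)
$b = -109714$ ($b = -9221 - 100493 = -109714$)
$b - z{\left(531,-618 \right)} = -109714 - \left(\left(-618\right)^{2} + 531^{2}\right) = -109714 - \left(381924 + 281961\right) = -109714 - 663885 = -773599$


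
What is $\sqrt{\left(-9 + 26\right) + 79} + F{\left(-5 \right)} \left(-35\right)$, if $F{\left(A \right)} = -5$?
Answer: $175 + 4 \sqrt{6} \approx 184.8$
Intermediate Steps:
$\sqrt{\left(-9 + 26\right) + 79} + F{\left(-5 \right)} \left(-35\right) = \sqrt{\left(-9 + 26\right) + 79} - -175 = \sqrt{17 + 79} + 175 = \sqrt{96} + 175 = 4 \sqrt{6} + 175 = 175 + 4 \sqrt{6}$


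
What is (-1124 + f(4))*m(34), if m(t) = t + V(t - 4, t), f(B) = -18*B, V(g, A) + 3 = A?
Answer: -77740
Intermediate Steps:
V(g, A) = -3 + A
m(t) = -3 + 2*t (m(t) = t + (-3 + t) = -3 + 2*t)
(-1124 + f(4))*m(34) = (-1124 - 18*4)*(-3 + 2*34) = (-1124 - 72)*(-3 + 68) = -1196*65 = -77740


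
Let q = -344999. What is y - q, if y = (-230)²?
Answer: 397899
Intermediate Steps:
y = 52900
y - q = 52900 - 1*(-344999) = 52900 + 344999 = 397899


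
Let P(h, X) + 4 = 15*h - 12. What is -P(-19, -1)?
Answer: 301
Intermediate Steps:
P(h, X) = -16 + 15*h (P(h, X) = -4 + (15*h - 12) = -4 + (-12 + 15*h) = -16 + 15*h)
-P(-19, -1) = -(-16 + 15*(-19)) = -(-16 - 285) = -1*(-301) = 301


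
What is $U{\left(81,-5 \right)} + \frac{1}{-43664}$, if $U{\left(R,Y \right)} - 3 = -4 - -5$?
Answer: $\frac{174655}{43664} \approx 4.0$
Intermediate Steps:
$U{\left(R,Y \right)} = 4$ ($U{\left(R,Y \right)} = 3 - -1 = 3 + \left(-4 + 5\right) = 3 + 1 = 4$)
$U{\left(81,-5 \right)} + \frac{1}{-43664} = 4 + \frac{1}{-43664} = 4 - \frac{1}{43664} = \frac{174655}{43664}$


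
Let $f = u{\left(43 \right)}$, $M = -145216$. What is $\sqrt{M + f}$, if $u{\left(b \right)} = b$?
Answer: $i \sqrt{145173} \approx 381.02 i$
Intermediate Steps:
$f = 43$
$\sqrt{M + f} = \sqrt{-145216 + 43} = \sqrt{-145173} = i \sqrt{145173}$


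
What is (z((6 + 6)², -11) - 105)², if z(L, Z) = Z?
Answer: 13456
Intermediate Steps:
(z((6 + 6)², -11) - 105)² = (-11 - 105)² = (-116)² = 13456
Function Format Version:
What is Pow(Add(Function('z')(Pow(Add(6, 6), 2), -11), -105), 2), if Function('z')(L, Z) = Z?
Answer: 13456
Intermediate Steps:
Pow(Add(Function('z')(Pow(Add(6, 6), 2), -11), -105), 2) = Pow(Add(-11, -105), 2) = Pow(-116, 2) = 13456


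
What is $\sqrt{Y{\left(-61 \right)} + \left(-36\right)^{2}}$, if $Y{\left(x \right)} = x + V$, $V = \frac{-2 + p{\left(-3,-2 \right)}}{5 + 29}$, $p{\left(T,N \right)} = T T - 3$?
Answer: $\frac{3 \sqrt{39661}}{17} \approx 35.144$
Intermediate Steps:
$p{\left(T,N \right)} = -3 + T^{2}$ ($p{\left(T,N \right)} = T^{2} - 3 = -3 + T^{2}$)
$V = \frac{2}{17}$ ($V = \frac{-2 - \left(3 - \left(-3\right)^{2}\right)}{5 + 29} = \frac{-2 + \left(-3 + 9\right)}{34} = \left(-2 + 6\right) \frac{1}{34} = 4 \cdot \frac{1}{34} = \frac{2}{17} \approx 0.11765$)
$Y{\left(x \right)} = \frac{2}{17} + x$ ($Y{\left(x \right)} = x + \frac{2}{17} = \frac{2}{17} + x$)
$\sqrt{Y{\left(-61 \right)} + \left(-36\right)^{2}} = \sqrt{\left(\frac{2}{17} - 61\right) + \left(-36\right)^{2}} = \sqrt{- \frac{1035}{17} + 1296} = \sqrt{\frac{20997}{17}} = \frac{3 \sqrt{39661}}{17}$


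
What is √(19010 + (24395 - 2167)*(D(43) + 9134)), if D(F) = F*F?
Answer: √244149134 ≈ 15625.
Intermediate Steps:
D(F) = F²
√(19010 + (24395 - 2167)*(D(43) + 9134)) = √(19010 + (24395 - 2167)*(43² + 9134)) = √(19010 + 22228*(1849 + 9134)) = √(19010 + 22228*10983) = √(19010 + 244130124) = √244149134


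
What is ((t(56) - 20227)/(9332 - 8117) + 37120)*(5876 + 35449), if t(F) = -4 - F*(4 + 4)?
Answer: 41398577785/27 ≈ 1.5333e+9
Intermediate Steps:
t(F) = -4 - 8*F (t(F) = -4 - F*8 = -4 - 8*F)
((t(56) - 20227)/(9332 - 8117) + 37120)*(5876 + 35449) = (((-4 - 8*56) - 20227)/(9332 - 8117) + 37120)*(5876 + 35449) = (((-4 - 448) - 20227)/1215 + 37120)*41325 = ((-452 - 20227)*(1/1215) + 37120)*41325 = (-20679*1/1215 + 37120)*41325 = (-6893/405 + 37120)*41325 = (15026707/405)*41325 = 41398577785/27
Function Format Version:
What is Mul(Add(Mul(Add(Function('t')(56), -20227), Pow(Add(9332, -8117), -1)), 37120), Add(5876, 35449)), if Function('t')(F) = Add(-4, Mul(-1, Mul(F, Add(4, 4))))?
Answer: Rational(41398577785, 27) ≈ 1.5333e+9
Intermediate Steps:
Function('t')(F) = Add(-4, Mul(-8, F)) (Function('t')(F) = Add(-4, Mul(-1, Mul(F, 8))) = Add(-4, Mul(-1, Mul(8, F))) = Add(-4, Mul(-8, F)))
Mul(Add(Mul(Add(Function('t')(56), -20227), Pow(Add(9332, -8117), -1)), 37120), Add(5876, 35449)) = Mul(Add(Mul(Add(Add(-4, Mul(-8, 56)), -20227), Pow(Add(9332, -8117), -1)), 37120), Add(5876, 35449)) = Mul(Add(Mul(Add(Add(-4, -448), -20227), Pow(1215, -1)), 37120), 41325) = Mul(Add(Mul(Add(-452, -20227), Rational(1, 1215)), 37120), 41325) = Mul(Add(Mul(-20679, Rational(1, 1215)), 37120), 41325) = Mul(Add(Rational(-6893, 405), 37120), 41325) = Mul(Rational(15026707, 405), 41325) = Rational(41398577785, 27)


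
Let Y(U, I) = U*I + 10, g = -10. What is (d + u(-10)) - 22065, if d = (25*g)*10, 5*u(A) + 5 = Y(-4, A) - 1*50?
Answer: -24566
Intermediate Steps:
Y(U, I) = 10 + I*U (Y(U, I) = I*U + 10 = 10 + I*U)
u(A) = -9 - 4*A/5 (u(A) = -1 + ((10 + A*(-4)) - 1*50)/5 = -1 + ((10 - 4*A) - 50)/5 = -1 + (-40 - 4*A)/5 = -1 + (-8 - 4*A/5) = -9 - 4*A/5)
d = -2500 (d = (25*(-10))*10 = -250*10 = -2500)
(d + u(-10)) - 22065 = (-2500 + (-9 - ⅘*(-10))) - 22065 = (-2500 + (-9 + 8)) - 22065 = (-2500 - 1) - 22065 = -2501 - 22065 = -24566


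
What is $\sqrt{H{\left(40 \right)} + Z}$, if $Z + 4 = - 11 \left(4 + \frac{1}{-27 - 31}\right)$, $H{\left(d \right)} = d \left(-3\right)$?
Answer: $\frac{i \sqrt{564514}}{58} \approx 12.954 i$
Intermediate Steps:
$H{\left(d \right)} = - 3 d$
$Z = - \frac{2773}{58}$ ($Z = -4 - 11 \left(4 + \frac{1}{-27 - 31}\right) = -4 - 11 \left(4 + \frac{1}{-58}\right) = -4 - 11 \left(4 - \frac{1}{58}\right) = -4 - \frac{2541}{58} = - \frac{2773}{58} \approx -47.81$)
$\sqrt{H{\left(40 \right)} + Z} = \sqrt{\left(-3\right) 40 - \frac{2773}{58}} = \sqrt{-120 - \frac{2773}{58}} = \sqrt{- \frac{9733}{58}} = \frac{i \sqrt{564514}}{58}$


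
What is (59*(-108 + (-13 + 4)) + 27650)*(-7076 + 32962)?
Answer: 537056842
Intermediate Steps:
(59*(-108 + (-13 + 4)) + 27650)*(-7076 + 32962) = (59*(-108 - 9) + 27650)*25886 = (59*(-117) + 27650)*25886 = (-6903 + 27650)*25886 = 20747*25886 = 537056842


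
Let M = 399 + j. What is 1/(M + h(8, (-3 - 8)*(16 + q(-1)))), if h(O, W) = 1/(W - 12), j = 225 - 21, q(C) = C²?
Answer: 199/119996 ≈ 0.0016584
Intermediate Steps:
j = 204
h(O, W) = 1/(-12 + W)
M = 603 (M = 399 + 204 = 603)
1/(M + h(8, (-3 - 8)*(16 + q(-1)))) = 1/(603 + 1/(-12 + (-3 - 8)*(16 + (-1)²))) = 1/(603 + 1/(-12 - 11*(16 + 1))) = 1/(603 + 1/(-12 - 11*17)) = 1/(603 + 1/(-12 - 187)) = 1/(603 + 1/(-199)) = 1/(603 - 1/199) = 1/(119996/199) = 199/119996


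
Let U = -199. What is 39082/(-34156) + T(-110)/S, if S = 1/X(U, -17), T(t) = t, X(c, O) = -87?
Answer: 163416919/17078 ≈ 9568.9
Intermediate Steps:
S = -1/87 (S = 1/(-87) = -1/87 ≈ -0.011494)
39082/(-34156) + T(-110)/S = 39082/(-34156) - 110/(-1/87) = 39082*(-1/34156) - 110*(-87) = -19541/17078 + 9570 = 163416919/17078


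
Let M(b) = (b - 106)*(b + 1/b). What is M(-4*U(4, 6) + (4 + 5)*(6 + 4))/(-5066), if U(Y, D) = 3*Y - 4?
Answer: 40380/73457 ≈ 0.54971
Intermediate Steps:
U(Y, D) = -4 + 3*Y
M(b) = (-106 + b)*(b + 1/b)
M(-4*U(4, 6) + (4 + 5)*(6 + 4))/(-5066) = (1 + (-4*(-4 + 3*4) + (4 + 5)*(6 + 4))² - 106*(-4*(-4 + 3*4) + (4 + 5)*(6 + 4)) - 106/(-4*(-4 + 3*4) + (4 + 5)*(6 + 4)))/(-5066) = (1 + (-4*(-4 + 12) + 9*10)² - 106*(-4*(-4 + 12) + 9*10) - 106/(-4*(-4 + 12) + 9*10))*(-1/5066) = (1 + (-4*8 + 90)² - 106*(-4*8 + 90) - 106/(-4*8 + 90))*(-1/5066) = (1 + (-32 + 90)² - 106*(-32 + 90) - 106/(-32 + 90))*(-1/5066) = (1 + 58² - 106*58 - 106/58)*(-1/5066) = (1 + 3364 - 6148 - 106*1/58)*(-1/5066) = (1 + 3364 - 6148 - 53/29)*(-1/5066) = -80760/29*(-1/5066) = 40380/73457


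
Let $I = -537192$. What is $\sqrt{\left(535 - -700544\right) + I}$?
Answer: $\sqrt{163887} \approx 404.83$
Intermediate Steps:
$\sqrt{\left(535 - -700544\right) + I} = \sqrt{\left(535 - -700544\right) - 537192} = \sqrt{\left(535 + 700544\right) - 537192} = \sqrt{701079 - 537192} = \sqrt{163887}$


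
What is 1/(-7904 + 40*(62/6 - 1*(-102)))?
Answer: -3/10232 ≈ -0.00029320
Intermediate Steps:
1/(-7904 + 40*(62/6 - 1*(-102))) = 1/(-7904 + 40*(62*(⅙) + 102)) = 1/(-7904 + 40*(31/3 + 102)) = 1/(-7904 + 40*(337/3)) = 1/(-7904 + 13480/3) = 1/(-10232/3) = -3/10232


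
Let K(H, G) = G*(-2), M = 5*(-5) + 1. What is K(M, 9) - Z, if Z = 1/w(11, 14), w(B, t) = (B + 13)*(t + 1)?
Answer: -6481/360 ≈ -18.003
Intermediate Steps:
w(B, t) = (1 + t)*(13 + B) (w(B, t) = (13 + B)*(1 + t) = (1 + t)*(13 + B))
M = -24 (M = -25 + 1 = -24)
K(H, G) = -2*G
Z = 1/360 (Z = 1/(13 + 11 + 13*14 + 11*14) = 1/(13 + 11 + 182 + 154) = 1/360 ≈ 0.0027778)
K(M, 9) - Z = -2*9 - 1*1/360 = -18 - 1/360 = -6481/360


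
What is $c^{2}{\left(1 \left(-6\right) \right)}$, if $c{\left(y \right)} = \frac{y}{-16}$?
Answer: $\frac{9}{64} \approx 0.14063$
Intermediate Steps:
$c{\left(y \right)} = - \frac{y}{16}$ ($c{\left(y \right)} = y \left(- \frac{1}{16}\right) = - \frac{y}{16}$)
$c^{2}{\left(1 \left(-6\right) \right)} = \left(- \frac{1 \left(-6\right)}{16}\right)^{2} = \left(\left(- \frac{1}{16}\right) \left(-6\right)\right)^{2} = \left(\frac{3}{8}\right)^{2} = \frac{9}{64}$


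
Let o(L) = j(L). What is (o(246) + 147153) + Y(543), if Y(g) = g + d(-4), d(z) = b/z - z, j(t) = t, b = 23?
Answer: 591761/4 ≈ 1.4794e+5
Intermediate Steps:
d(z) = -z + 23/z (d(z) = 23/z - z = -z + 23/z)
o(L) = L
Y(g) = -7/4 + g (Y(g) = g + (-1*(-4) + 23/(-4)) = g + (4 + 23*(-¼)) = g + (4 - 23/4) = g - 7/4 = -7/4 + g)
(o(246) + 147153) + Y(543) = (246 + 147153) + (-7/4 + 543) = 147399 + 2165/4 = 591761/4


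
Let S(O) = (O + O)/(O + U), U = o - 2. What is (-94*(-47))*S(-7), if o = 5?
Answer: 15463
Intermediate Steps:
U = 3 (U = 5 - 2 = 3)
S(O) = 2*O/(3 + O) (S(O) = (O + O)/(O + 3) = (2*O)/(3 + O) = 2*O/(3 + O))
(-94*(-47))*S(-7) = (-94*(-47))*(2*(-7)/(3 - 7)) = 4418*(2*(-7)/(-4)) = 4418*(2*(-7)*(-¼)) = 4418*(7/2) = 15463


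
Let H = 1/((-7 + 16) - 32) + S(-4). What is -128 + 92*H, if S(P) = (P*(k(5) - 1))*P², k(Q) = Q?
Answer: -23684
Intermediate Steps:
S(P) = 4*P³ (S(P) = (P*(5 - 1))*P² = (P*4)*P² = (4*P)*P² = 4*P³)
H = -5889/23 (H = 1/((-7 + 16) - 32) + 4*(-4)³ = 1/(9 - 32) + 4*(-64) = 1/(-23) - 256 = -1/23 - 256 = -5889/23 ≈ -256.04)
-128 + 92*H = -128 + 92*(-5889/23) = -128 - 23556 = -23684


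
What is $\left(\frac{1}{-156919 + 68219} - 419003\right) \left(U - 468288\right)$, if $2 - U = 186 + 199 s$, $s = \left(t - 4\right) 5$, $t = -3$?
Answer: $\frac{17152168914574207}{88700} \approx 1.9337 \cdot 10^{11}$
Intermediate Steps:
$s = -35$ ($s = \left(-3 - 4\right) 5 = \left(-7\right) 5 = -35$)
$U = 6781$ ($U = 2 - \left(186 + 199 \left(-35\right)\right) = 2 - \left(186 - 6965\right) = 2 - -6779 = 2 + 6779 = 6781$)
$\left(\frac{1}{-156919 + 68219} - 419003\right) \left(U - 468288\right) = \left(\frac{1}{-156919 + 68219} - 419003\right) \left(6781 - 468288\right) = \left(\frac{1}{-88700} - 419003\right) \left(-461507\right) = \left(- \frac{1}{88700} - 419003\right) \left(-461507\right) = \left(- \frac{37165566101}{88700}\right) \left(-461507\right) = \frac{17152168914574207}{88700}$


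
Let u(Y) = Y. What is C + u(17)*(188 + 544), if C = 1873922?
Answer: 1886366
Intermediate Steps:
C + u(17)*(188 + 544) = 1873922 + 17*(188 + 544) = 1873922 + 17*732 = 1873922 + 12444 = 1886366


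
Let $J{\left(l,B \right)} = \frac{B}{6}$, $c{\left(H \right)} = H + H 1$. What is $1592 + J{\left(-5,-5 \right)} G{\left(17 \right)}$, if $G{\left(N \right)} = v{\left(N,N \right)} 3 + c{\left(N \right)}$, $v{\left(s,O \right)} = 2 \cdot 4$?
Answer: $\frac{4631}{3} \approx 1543.7$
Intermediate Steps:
$c{\left(H \right)} = 2 H$ ($c{\left(H \right)} = H + H = 2 H$)
$v{\left(s,O \right)} = 8$
$J{\left(l,B \right)} = \frac{B}{6}$ ($J{\left(l,B \right)} = B \frac{1}{6} = \frac{B}{6}$)
$G{\left(N \right)} = 24 + 2 N$ ($G{\left(N \right)} = 8 \cdot 3 + 2 N = 24 + 2 N$)
$1592 + J{\left(-5,-5 \right)} G{\left(17 \right)} = 1592 + \frac{1}{6} \left(-5\right) \left(24 + 2 \cdot 17\right) = 1592 - \frac{5 \left(24 + 34\right)}{6} = 1592 - \frac{145}{3} = \frac{4631}{3}$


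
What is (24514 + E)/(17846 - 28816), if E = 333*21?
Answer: -31507/10970 ≈ -2.8721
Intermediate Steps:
E = 6993
(24514 + E)/(17846 - 28816) = (24514 + 6993)/(17846 - 28816) = 31507/(-10970) = 31507*(-1/10970) = -31507/10970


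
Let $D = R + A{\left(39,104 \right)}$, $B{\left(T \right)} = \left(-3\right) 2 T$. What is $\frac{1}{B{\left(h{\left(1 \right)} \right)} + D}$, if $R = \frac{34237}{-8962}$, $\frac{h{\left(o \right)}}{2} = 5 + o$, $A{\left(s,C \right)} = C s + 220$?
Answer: $\frac{8962}{37642011} \approx 0.00023808$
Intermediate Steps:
$A{\left(s,C \right)} = 220 + C s$
$h{\left(o \right)} = 10 + 2 o$ ($h{\left(o \right)} = 2 \left(5 + o\right) = 10 + 2 o$)
$R = - \frac{34237}{8962}$ ($R = 34237 \left(- \frac{1}{8962}\right) = - \frac{34237}{8962} \approx -3.8202$)
$B{\left(T \right)} = - 6 T$
$D = \frac{38287275}{8962}$ ($D = - \frac{34237}{8962} + \left(220 + 104 \cdot 39\right) = - \frac{34237}{8962} + \left(220 + 4056\right) = - \frac{34237}{8962} + 4276 = \frac{38287275}{8962} \approx 4272.2$)
$\frac{1}{B{\left(h{\left(1 \right)} \right)} + D} = \frac{1}{- 6 \left(10 + 2 \cdot 1\right) + \frac{38287275}{8962}} = \frac{1}{- 6 \left(10 + 2\right) + \frac{38287275}{8962}} = \frac{1}{\left(-6\right) 12 + \frac{38287275}{8962}} = \frac{1}{-72 + \frac{38287275}{8962}} = \frac{1}{\frac{37642011}{8962}} = \frac{8962}{37642011}$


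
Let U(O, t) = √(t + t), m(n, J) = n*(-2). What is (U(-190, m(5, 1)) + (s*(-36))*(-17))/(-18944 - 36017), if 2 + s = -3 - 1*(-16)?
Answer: -396/3233 - 2*I*√5/54961 ≈ -0.12249 - 8.1369e-5*I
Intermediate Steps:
s = 11 (s = -2 + (-3 - 1*(-16)) = -2 + (-3 + 16) = -2 + 13 = 11)
m(n, J) = -2*n
U(O, t) = √2*√t (U(O, t) = √(2*t) = √2*√t)
(U(-190, m(5, 1)) + (s*(-36))*(-17))/(-18944 - 36017) = (√2*√(-2*5) + (11*(-36))*(-17))/(-18944 - 36017) = (√2*√(-10) - 396*(-17))/(-54961) = (√2*(I*√10) + 6732)*(-1/54961) = (2*I*√5 + 6732)*(-1/54961) = (6732 + 2*I*√5)*(-1/54961) = -396/3233 - 2*I*√5/54961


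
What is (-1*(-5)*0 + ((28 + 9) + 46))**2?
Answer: 6889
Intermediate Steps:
(-1*(-5)*0 + ((28 + 9) + 46))**2 = (5*0 + (37 + 46))**2 = (0 + 83)**2 = 83**2 = 6889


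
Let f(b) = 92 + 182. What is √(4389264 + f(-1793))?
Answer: √4389538 ≈ 2095.1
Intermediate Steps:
f(b) = 274
√(4389264 + f(-1793)) = √(4389264 + 274) = √4389538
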